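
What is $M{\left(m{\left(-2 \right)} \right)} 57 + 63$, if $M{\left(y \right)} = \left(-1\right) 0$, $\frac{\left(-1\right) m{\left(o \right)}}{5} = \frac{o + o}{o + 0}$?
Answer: $63$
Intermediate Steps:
$m{\left(o \right)} = -10$ ($m{\left(o \right)} = - 5 \frac{o + o}{o + 0} = - 5 \frac{2 o}{o} = \left(-5\right) 2 = -10$)
$M{\left(y \right)} = 0$
$M{\left(m{\left(-2 \right)} \right)} 57 + 63 = 0 \cdot 57 + 63 = 0 + 63 = 63$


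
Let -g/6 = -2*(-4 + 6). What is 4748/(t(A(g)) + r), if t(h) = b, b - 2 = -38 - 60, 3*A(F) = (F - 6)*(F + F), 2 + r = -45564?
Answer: -2374/22831 ≈ -0.10398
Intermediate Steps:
r = -45566 (r = -2 - 45564 = -45566)
g = 24 (g = -(-12)*(-4 + 6) = -(-12)*2 = -6*(-4) = 24)
A(F) = 2*F*(-6 + F)/3 (A(F) = ((F - 6)*(F + F))/3 = ((-6 + F)*(2*F))/3 = (2*F*(-6 + F))/3 = 2*F*(-6 + F)/3)
b = -96 (b = 2 + (-38 - 60) = 2 - 98 = -96)
t(h) = -96
4748/(t(A(g)) + r) = 4748/(-96 - 45566) = 4748/(-45662) = 4748*(-1/45662) = -2374/22831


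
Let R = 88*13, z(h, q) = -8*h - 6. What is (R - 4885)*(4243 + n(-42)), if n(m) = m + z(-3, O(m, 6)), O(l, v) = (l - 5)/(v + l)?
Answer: -15783279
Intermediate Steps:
O(l, v) = (-5 + l)/(l + v)
z(h, q) = -6 - 8*h
n(m) = 18 + m (n(m) = m + (-6 - 8*(-3)) = m + (-6 + 24) = m + 18 = 18 + m)
R = 1144
(R - 4885)*(4243 + n(-42)) = (1144 - 4885)*(4243 + (18 - 42)) = -3741*(4243 - 24) = -3741*4219 = -15783279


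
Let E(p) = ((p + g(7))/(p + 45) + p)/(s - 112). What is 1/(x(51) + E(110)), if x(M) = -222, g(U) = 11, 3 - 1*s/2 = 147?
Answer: -62000/13781171 ≈ -0.0044989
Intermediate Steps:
s = -288 (s = 6 - 2*147 = 6 - 294 = -288)
E(p) = -p/400 - (11 + p)/(400*(45 + p)) (E(p) = ((p + 11)/(p + 45) + p)/(-288 - 112) = ((11 + p)/(45 + p) + p)/(-400) = ((11 + p)/(45 + p) + p)*(-1/400) = (p + (11 + p)/(45 + p))*(-1/400) = -p/400 - (11 + p)/(400*(45 + p)))
1/(x(51) + E(110)) = 1/(-222 + (-11 - 1*110² - 46*110)/(400*(45 + 110))) = 1/(-222 + (1/400)*(-11 - 1*12100 - 5060)/155) = 1/(-222 + (1/400)*(1/155)*(-11 - 12100 - 5060)) = 1/(-222 + (1/400)*(1/155)*(-17171)) = 1/(-222 - 17171/62000) = 1/(-13781171/62000) = -62000/13781171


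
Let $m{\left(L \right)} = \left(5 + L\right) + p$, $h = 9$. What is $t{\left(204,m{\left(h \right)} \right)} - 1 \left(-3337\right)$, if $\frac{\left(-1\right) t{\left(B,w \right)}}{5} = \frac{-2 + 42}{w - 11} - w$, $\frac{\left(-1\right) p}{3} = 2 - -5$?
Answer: $\frac{29818}{9} \approx 3313.1$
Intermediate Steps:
$p = -21$ ($p = - 3 \left(2 - -5\right) = - 3 \left(2 + 5\right) = \left(-3\right) 7 = -21$)
$m{\left(L \right)} = -16 + L$ ($m{\left(L \right)} = \left(5 + L\right) - 21 = -16 + L$)
$t{\left(B,w \right)} = - \frac{200}{-11 + w} + 5 w$ ($t{\left(B,w \right)} = - 5 \left(\frac{-2 + 42}{w - 11} - w\right) = - 5 \left(\frac{40}{-11 + w} - w\right) = - 5 \left(- w + \frac{40}{-11 + w}\right) = - \frac{200}{-11 + w} + 5 w$)
$t{\left(204,m{\left(h \right)} \right)} - 1 \left(-3337\right) = \frac{5 \left(-40 + \left(-16 + 9\right)^{2} - 11 \left(-16 + 9\right)\right)}{-11 + \left(-16 + 9\right)} - 1 \left(-3337\right) = \frac{5 \left(-40 + \left(-7\right)^{2} - -77\right)}{-11 - 7} - -3337 = \frac{5 \left(-40 + 49 + 77\right)}{-18} + 3337 = 5 \left(- \frac{1}{18}\right) 86 + 3337 = - \frac{215}{9} + 3337 = \frac{29818}{9}$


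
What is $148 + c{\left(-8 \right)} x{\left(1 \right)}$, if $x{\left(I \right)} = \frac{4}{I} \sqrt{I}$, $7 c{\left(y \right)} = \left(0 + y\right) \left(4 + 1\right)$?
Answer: $\frac{876}{7} \approx 125.14$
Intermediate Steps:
$c{\left(y \right)} = \frac{5 y}{7}$ ($c{\left(y \right)} = \frac{\left(0 + y\right) \left(4 + 1\right)}{7} = \frac{y 5}{7} = \frac{5 y}{7}$)
$x{\left(I \right)} = \frac{4}{\sqrt{I}}$
$148 + c{\left(-8 \right)} x{\left(1 \right)} = 148 + \frac{5}{7} \left(-8\right) 4 \frac{1}{\sqrt{1}} = 148 - \frac{40 \cdot 4 \cdot 1}{7} = 148 - \frac{160}{7} = \frac{876}{7}$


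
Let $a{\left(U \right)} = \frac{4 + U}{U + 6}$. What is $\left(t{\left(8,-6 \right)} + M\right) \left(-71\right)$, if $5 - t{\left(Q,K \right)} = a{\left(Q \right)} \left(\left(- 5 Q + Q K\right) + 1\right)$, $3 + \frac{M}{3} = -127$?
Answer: $\frac{154283}{7} \approx 22040.0$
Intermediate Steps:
$M = -390$ ($M = -9 + 3 \left(-127\right) = -9 - 381 = -390$)
$a{\left(U \right)} = \frac{4 + U}{6 + U}$
$t{\left(Q,K \right)} = 5 - \frac{\left(4 + Q\right) \left(1 - 5 Q + K Q\right)}{6 + Q}$ ($t{\left(Q,K \right)} = 5 - \frac{4 + Q}{6 + Q} \left(\left(- 5 Q + Q K\right) + 1\right) = 5 - \frac{4 + Q}{6 + Q} \left(\left(- 5 Q + K Q\right) + 1\right) = 5 - \frac{4 + Q}{6 + Q} \left(1 - 5 Q + K Q\right) = 5 - \frac{\left(4 + Q\right) \left(1 - 5 Q + K Q\right)}{6 + Q}$)
$\left(t{\left(8,-6 \right)} + M\right) \left(-71\right) = \left(\frac{26 + 4 \cdot 8 + 5 \cdot 8 \left(4 + 8\right) - \left(-6\right) 8 \left(4 + 8\right)}{6 + 8} - 390\right) \left(-71\right) = \left(\frac{26 + 32 + 5 \cdot 8 \cdot 12 - \left(-6\right) 8 \cdot 12}{14} - 390\right) \left(-71\right) = \left(\frac{26 + 32 + 480 + 576}{14} - 390\right) \left(-71\right) = \left(\frac{1}{14} \cdot 1114 - 390\right) \left(-71\right) = \left(\frac{557}{7} - 390\right) \left(-71\right) = \left(- \frac{2173}{7}\right) \left(-71\right) = \frac{154283}{7}$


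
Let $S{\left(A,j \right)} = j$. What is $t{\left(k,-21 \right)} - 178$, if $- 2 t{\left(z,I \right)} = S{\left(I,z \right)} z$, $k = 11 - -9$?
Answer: $-378$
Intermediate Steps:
$k = 20$ ($k = 11 + 9 = 20$)
$t{\left(z,I \right)} = - \frac{z^{2}}{2}$ ($t{\left(z,I \right)} = - \frac{z z}{2} = - \frac{z^{2}}{2}$)
$t{\left(k,-21 \right)} - 178 = - \frac{20^{2}}{2} - 178 = \left(- \frac{1}{2}\right) 400 - 178 = -200 - 178 = -378$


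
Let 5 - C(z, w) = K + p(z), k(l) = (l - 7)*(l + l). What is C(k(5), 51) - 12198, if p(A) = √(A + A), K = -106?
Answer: -12087 - 2*I*√10 ≈ -12087.0 - 6.3246*I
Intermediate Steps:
p(A) = √2*√A (p(A) = √(2*A) = √2*√A)
k(l) = 2*l*(-7 + l) (k(l) = (-7 + l)*(2*l) = 2*l*(-7 + l))
C(z, w) = 111 - √2*√z (C(z, w) = 5 - (-106 + √2*√z) = 5 + (106 - √2*√z) = 111 - √2*√z)
C(k(5), 51) - 12198 = (111 - √2*√(2*5*(-7 + 5))) - 12198 = (111 - √2*√(2*5*(-2))) - 12198 = (111 - √2*√(-20)) - 12198 = (111 - √2*2*I*√5) - 12198 = (111 - 2*I*√10) - 12198 = -12087 - 2*I*√10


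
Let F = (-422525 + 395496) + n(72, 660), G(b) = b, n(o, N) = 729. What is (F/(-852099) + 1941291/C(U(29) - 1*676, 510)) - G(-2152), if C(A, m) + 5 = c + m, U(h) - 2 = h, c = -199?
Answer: 246144176033/28971366 ≈ 8496.1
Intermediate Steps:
U(h) = 2 + h
F = -26300 (F = (-422525 + 395496) + 729 = -27029 + 729 = -26300)
C(A, m) = -204 + m (C(A, m) = -5 + (-199 + m) = -204 + m)
(F/(-852099) + 1941291/C(U(29) - 1*676, 510)) - G(-2152) = (-26300/(-852099) + 1941291/(-204 + 510)) - 1*(-2152) = (-26300*(-1/852099) + 1941291/306) + 2152 = (26300/852099 + 1941291*(1/306)) + 2152 = (26300/852099 + 215699/34) + 2152 = 183797796401/28971366 + 2152 = 246144176033/28971366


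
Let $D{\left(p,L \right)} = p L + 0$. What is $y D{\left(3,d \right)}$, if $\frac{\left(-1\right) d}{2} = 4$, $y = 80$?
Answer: $-1920$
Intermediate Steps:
$d = -8$ ($d = \left(-2\right) 4 = -8$)
$D{\left(p,L \right)} = L p$ ($D{\left(p,L \right)} = L p + 0 = L p$)
$y D{\left(3,d \right)} = 80 \left(\left(-8\right) 3\right) = 80 \left(-24\right) = -1920$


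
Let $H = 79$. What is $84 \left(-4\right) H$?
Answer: $-26544$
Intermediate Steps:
$84 \left(-4\right) H = 84 \left(-4\right) 79 = \left(-336\right) 79 = -26544$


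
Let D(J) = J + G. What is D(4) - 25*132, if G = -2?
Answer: -3298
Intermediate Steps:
D(J) = -2 + J (D(J) = J - 2 = -2 + J)
D(4) - 25*132 = (-2 + 4) - 25*132 = 2 - 3300 = -3298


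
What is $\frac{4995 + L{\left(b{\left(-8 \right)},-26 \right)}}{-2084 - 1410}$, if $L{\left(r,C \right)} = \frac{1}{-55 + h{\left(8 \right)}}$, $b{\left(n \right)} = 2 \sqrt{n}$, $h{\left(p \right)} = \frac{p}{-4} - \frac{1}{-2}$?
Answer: $- \frac{564433}{394822} \approx -1.4296$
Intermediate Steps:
$h{\left(p \right)} = \frac{1}{2} - \frac{p}{4}$ ($h{\left(p \right)} = p \left(- \frac{1}{4}\right) - - \frac{1}{2} = - \frac{p}{4} + \frac{1}{2} = \frac{1}{2} - \frac{p}{4}$)
$L{\left(r,C \right)} = - \frac{2}{113}$ ($L{\left(r,C \right)} = \frac{1}{-55 + \left(\frac{1}{2} - 2\right)} = \frac{1}{-55 - \frac{3}{2}} = \frac{1}{- \frac{113}{2}} = - \frac{2}{113}$)
$\frac{4995 + L{\left(b{\left(-8 \right)},-26 \right)}}{-2084 - 1410} = \frac{4995 - \frac{2}{113}}{-2084 - 1410} = \frac{564433}{113 \left(-3494\right)} = \frac{564433}{113} \left(- \frac{1}{3494}\right) = - \frac{564433}{394822}$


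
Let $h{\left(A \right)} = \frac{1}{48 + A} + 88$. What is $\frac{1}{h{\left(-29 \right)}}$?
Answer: $\frac{19}{1673} \approx 0.011357$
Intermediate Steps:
$h{\left(A \right)} = 88 + \frac{1}{48 + A}$
$\frac{1}{h{\left(-29 \right)}} = \frac{1}{\frac{1}{48 - 29} \left(4225 + 88 \left(-29\right)\right)} = \frac{1}{\frac{1}{19} \left(4225 - 2552\right)} = \frac{1}{\frac{1}{19} \cdot 1673} = \frac{1}{\frac{1673}{19}} = \frac{19}{1673}$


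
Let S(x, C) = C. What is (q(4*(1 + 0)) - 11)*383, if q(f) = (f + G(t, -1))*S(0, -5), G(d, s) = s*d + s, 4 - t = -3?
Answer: 3447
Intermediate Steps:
t = 7 (t = 4 - 1*(-3) = 4 + 3 = 7)
G(d, s) = s + d*s (G(d, s) = d*s + s = s + d*s)
q(f) = 40 - 5*f (q(f) = (f - (1 + 7))*(-5) = (f - 1*8)*(-5) = (f - 8)*(-5) = (-8 + f)*(-5) = 40 - 5*f)
(q(4*(1 + 0)) - 11)*383 = ((40 - 20*(1 + 0)) - 11)*383 = ((40 - 20) - 11)*383 = (20 - 11)*383 = 9*383 = 3447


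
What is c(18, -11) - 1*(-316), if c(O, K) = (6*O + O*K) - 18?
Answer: 208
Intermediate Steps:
c(O, K) = -18 + 6*O + K*O (c(O, K) = (6*O + K*O) - 18 = -18 + 6*O + K*O)
c(18, -11) - 1*(-316) = (-18 + 6*18 - 11*18) - 1*(-316) = (-18 + 108 - 198) + 316 = -108 + 316 = 208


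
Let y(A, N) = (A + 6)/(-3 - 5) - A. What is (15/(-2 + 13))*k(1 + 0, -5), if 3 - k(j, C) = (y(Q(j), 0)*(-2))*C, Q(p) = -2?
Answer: -180/11 ≈ -16.364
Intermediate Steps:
y(A, N) = -¾ - 9*A/8 (y(A, N) = (6 + A)/(-8) - A = (6 + A)*(-⅛) - A = (-¾ - A/8) - A = -¾ - 9*A/8)
k(j, C) = 3 + 3*C (k(j, C) = 3 - (-¾ - 9/8*(-2))*(-2)*C = 3 - (-¾ + 9/4)*(-2)*C = 3 - (3/2)*(-2)*C = 3 - (-3)*C = 3 + 3*C)
(15/(-2 + 13))*k(1 + 0, -5) = (15/(-2 + 13))*(3 + 3*(-5)) = (15/11)*(3 - 15) = ((1/11)*15)*(-12) = (15/11)*(-12) = -180/11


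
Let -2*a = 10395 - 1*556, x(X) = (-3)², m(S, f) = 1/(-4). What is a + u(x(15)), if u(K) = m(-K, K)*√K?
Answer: -19681/4 ≈ -4920.3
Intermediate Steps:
m(S, f) = -¼
x(X) = 9
u(K) = -√K/4
a = -9839/2 (a = -(10395 - 1*556)/2 = -(10395 - 556)/2 = -½*9839 = -9839/2 ≈ -4919.5)
a + u(x(15)) = -9839/2 - √9/4 = -9839/2 - ¼*3 = -9839/2 - ¾ = -19681/4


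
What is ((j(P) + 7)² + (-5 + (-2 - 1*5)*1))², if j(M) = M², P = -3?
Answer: 59536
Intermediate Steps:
((j(P) + 7)² + (-5 + (-2 - 1*5)*1))² = (((-3)² + 7)² + (-5 + (-2 - 1*5)*1))² = ((9 + 7)² + (-5 + (-2 - 5)*1))² = (16² + (-5 - 7*1))² = (256 + (-5 - 7))² = (256 - 12)² = 244² = 59536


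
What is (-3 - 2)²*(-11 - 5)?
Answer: -400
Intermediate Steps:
(-3 - 2)²*(-11 - 5) = (-5)²*(-16) = 25*(-16) = -400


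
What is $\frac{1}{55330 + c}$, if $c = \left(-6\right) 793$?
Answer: $\frac{1}{50572} \approx 1.9774 \cdot 10^{-5}$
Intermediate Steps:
$c = -4758$
$\frac{1}{55330 + c} = \frac{1}{55330 - 4758} = \frac{1}{50572}$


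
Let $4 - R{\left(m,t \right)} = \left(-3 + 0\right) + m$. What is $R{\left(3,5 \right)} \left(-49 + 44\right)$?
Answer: $-20$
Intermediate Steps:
$R{\left(m,t \right)} = 7 - m$ ($R{\left(m,t \right)} = 4 - \left(\left(-3 + 0\right) + m\right) = 4 - \left(-3 + m\right) = 7 - m$)
$R{\left(3,5 \right)} \left(-49 + 44\right) = \left(7 - 3\right) \left(-49 + 44\right) = \left(7 - 3\right) \left(-5\right) = 4 \left(-5\right) = -20$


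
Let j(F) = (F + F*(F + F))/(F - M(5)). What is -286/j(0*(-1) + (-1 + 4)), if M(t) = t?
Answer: 572/21 ≈ 27.238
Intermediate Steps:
j(F) = (F + 2*F²)/(-5 + F) (j(F) = (F + F*(F + F))/(F - 1*5) = (F + F*(2*F))/(F - 5) = (F + 2*F²)/(-5 + F))
-286/j(0*(-1) + (-1 + 4)) = -286*(-5 + (0*(-1) + (-1 + 4)))/((1 + 2*(0*(-1) + (-1 + 4)))*(0*(-1) + (-1 + 4))) = -286*(-5 + (0 + 3))/((0 + 3)*(1 + 2*(0 + 3))) = -286*(-5 + 3)/(3*(1 + 2*3)) = -286*(-2/(3*(1 + 6))) = -286/(3*(-½)*7) = -286/(-21/2) = -286*(-2/21) = 572/21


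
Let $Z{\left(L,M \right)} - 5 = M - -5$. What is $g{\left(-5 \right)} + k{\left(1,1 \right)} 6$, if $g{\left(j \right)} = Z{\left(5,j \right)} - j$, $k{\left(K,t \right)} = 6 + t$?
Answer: $52$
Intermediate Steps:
$Z{\left(L,M \right)} = 10 + M$ ($Z{\left(L,M \right)} = 5 + \left(M - -5\right) = 5 + \left(M + 5\right) = 5 + \left(5 + M\right) = 10 + M$)
$g{\left(j \right)} = 10$ ($g{\left(j \right)} = \left(10 + j\right) - j = 10$)
$g{\left(-5 \right)} + k{\left(1,1 \right)} 6 = 10 + \left(6 + 1\right) 6 = 10 + 7 \cdot 6 = 10 + 42 = 52$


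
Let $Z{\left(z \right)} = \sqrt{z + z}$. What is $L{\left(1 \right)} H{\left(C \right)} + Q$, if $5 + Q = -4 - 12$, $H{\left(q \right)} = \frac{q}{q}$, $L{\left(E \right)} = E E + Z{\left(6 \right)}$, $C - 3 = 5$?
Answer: $-20 + 2 \sqrt{3} \approx -16.536$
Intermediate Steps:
$Z{\left(z \right)} = \sqrt{2} \sqrt{z}$ ($Z{\left(z \right)} = \sqrt{2 z} = \sqrt{2} \sqrt{z}$)
$C = 8$ ($C = 3 + 5 = 8$)
$L{\left(E \right)} = E^{2} + 2 \sqrt{3}$ ($L{\left(E \right)} = E E + \sqrt{2} \sqrt{6} = E^{2} + 2 \sqrt{3}$)
$H{\left(q \right)} = 1$
$Q = -21$ ($Q = -5 - 16 = -21$)
$L{\left(1 \right)} H{\left(C \right)} + Q = \left(1^{2} + 2 \sqrt{3}\right) 1 - 21 = \left(1 + 2 \sqrt{3}\right) 1 - 21 = \left(1 + 2 \sqrt{3}\right) - 21 = -20 + 2 \sqrt{3}$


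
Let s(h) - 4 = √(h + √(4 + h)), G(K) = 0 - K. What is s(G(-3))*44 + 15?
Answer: 191 + 44*√(3 + √7) ≈ 295.55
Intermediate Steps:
G(K) = -K
s(h) = 4 + √(h + √(4 + h))
s(G(-3))*44 + 15 = (4 + √(-1*(-3) + √(4 - 1*(-3))))*44 + 15 = (4 + √(3 + √(4 + 3)))*44 + 15 = (4 + √(3 + √7))*44 + 15 = (176 + 44*√(3 + √7)) + 15 = 191 + 44*√(3 + √7)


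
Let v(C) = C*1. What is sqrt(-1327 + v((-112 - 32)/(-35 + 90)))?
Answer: I*sqrt(4022095)/55 ≈ 36.464*I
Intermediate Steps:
v(C) = C
sqrt(-1327 + v((-112 - 32)/(-35 + 90))) = sqrt(-1327 + (-112 - 32)/(-35 + 90)) = sqrt(-1327 - 144/55) = sqrt(-73129/55) = I*sqrt(4022095)/55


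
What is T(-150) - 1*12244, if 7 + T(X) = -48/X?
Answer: -306267/25 ≈ -12251.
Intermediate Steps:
T(X) = -7 - 48/X
T(-150) - 1*12244 = (-7 - 48/(-150)) - 1*12244 = (-7 - 48*(-1/150)) - 12244 = (-7 + 8/25) - 12244 = -167/25 - 12244 = -306267/25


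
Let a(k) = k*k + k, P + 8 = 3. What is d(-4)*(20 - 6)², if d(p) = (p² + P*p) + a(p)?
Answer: 9408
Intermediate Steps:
P = -5 (P = -8 + 3 = -5)
a(k) = k + k² (a(k) = k² + k = k + k²)
d(p) = p² - 5*p + p*(1 + p) (d(p) = (p² - 5*p) + p*(1 + p) = p² - 5*p + p*(1 + p))
d(-4)*(20 - 6)² = (2*(-4)*(-2 - 4))*(20 - 6)² = (2*(-4)*(-6))*14² = 48*196 = 9408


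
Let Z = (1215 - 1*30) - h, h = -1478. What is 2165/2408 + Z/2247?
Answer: 1611037/772968 ≈ 2.0842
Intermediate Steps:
Z = 2663 (Z = (1215 - 1*30) - 1*(-1478) = (1215 - 30) + 1478 = 1185 + 1478 = 2663)
2165/2408 + Z/2247 = 2165/2408 + 2663/2247 = 1611037/772968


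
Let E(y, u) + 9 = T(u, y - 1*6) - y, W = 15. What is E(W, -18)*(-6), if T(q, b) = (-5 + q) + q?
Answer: 390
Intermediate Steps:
T(q, b) = -5 + 2*q
E(y, u) = -14 - y + 2*u (E(y, u) = -9 + ((-5 + 2*u) - y) = -9 + (-5 - y + 2*u) = -14 - y + 2*u)
E(W, -18)*(-6) = (-14 - 1*15 + 2*(-18))*(-6) = (-14 - 15 - 36)*(-6) = -65*(-6) = 390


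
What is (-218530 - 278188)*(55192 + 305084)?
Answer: -178955574168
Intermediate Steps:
(-218530 - 278188)*(55192 + 305084) = -496718*360276 = -178955574168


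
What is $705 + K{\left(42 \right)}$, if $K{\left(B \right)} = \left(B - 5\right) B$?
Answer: $2259$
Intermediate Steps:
$K{\left(B \right)} = B \left(-5 + B\right)$ ($K{\left(B \right)} = \left(-5 + B\right) B = B \left(-5 + B\right)$)
$705 + K{\left(42 \right)} = 705 + 42 \left(-5 + 42\right) = 705 + 42 \cdot 37 = 705 + 1554 = 2259$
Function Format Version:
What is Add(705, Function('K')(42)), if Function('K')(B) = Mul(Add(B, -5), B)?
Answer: 2259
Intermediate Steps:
Function('K')(B) = Mul(B, Add(-5, B)) (Function('K')(B) = Mul(Add(-5, B), B) = Mul(B, Add(-5, B)))
Add(705, Function('K')(42)) = Add(705, Mul(42, Add(-5, 42))) = Add(705, Mul(42, 37)) = Add(705, 1554) = 2259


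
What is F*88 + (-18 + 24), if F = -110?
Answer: -9674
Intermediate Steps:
F*88 + (-18 + 24) = -110*88 + (-18 + 24) = -9680 + 6 = -9674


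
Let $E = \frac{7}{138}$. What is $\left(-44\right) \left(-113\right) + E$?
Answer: $\frac{686143}{138} \approx 4972.0$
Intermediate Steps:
$E = \frac{7}{138}$ ($E = 7 \cdot \frac{1}{138} = \frac{7}{138} \approx 0.050725$)
$\left(-44\right) \left(-113\right) + E = \left(-44\right) \left(-113\right) + \frac{7}{138} = 4972 + \frac{7}{138} = \frac{686143}{138}$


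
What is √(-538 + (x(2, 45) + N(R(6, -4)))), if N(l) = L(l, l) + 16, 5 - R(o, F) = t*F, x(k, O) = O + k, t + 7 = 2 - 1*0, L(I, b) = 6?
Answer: I*√469 ≈ 21.656*I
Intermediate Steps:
t = -5 (t = -7 + (2 - 1*0) = -7 + (2 + 0) = -7 + 2 = -5)
R(o, F) = 5 + 5*F (R(o, F) = 5 - (-5)*F = 5 + 5*F)
N(l) = 22 (N(l) = 6 + 16 = 22)
√(-538 + (x(2, 45) + N(R(6, -4)))) = √(-538 + ((45 + 2) + 22)) = √(-538 + (47 + 22)) = √(-538 + 69) = √(-469) = I*√469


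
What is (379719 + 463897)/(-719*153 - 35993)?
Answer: -52726/9125 ≈ -5.7782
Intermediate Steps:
(379719 + 463897)/(-719*153 - 35993) = 843616/(-110007 - 35993) = 843616/(-146000) = 843616*(-1/146000) = -52726/9125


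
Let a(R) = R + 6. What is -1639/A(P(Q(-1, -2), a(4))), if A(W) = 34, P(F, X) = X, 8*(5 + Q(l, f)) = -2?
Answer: -1639/34 ≈ -48.206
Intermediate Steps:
Q(l, f) = -21/4 (Q(l, f) = -5 + (⅛)*(-2) = -5 - ¼ = -21/4)
a(R) = 6 + R
-1639/A(P(Q(-1, -2), a(4))) = -1639/34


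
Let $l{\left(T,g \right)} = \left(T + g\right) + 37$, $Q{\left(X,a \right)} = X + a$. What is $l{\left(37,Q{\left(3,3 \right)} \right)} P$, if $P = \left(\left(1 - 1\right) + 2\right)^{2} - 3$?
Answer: $80$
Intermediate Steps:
$P = 1$ ($P = \left(0 + 2\right)^{2} - 3 = 2^{2} - 3 = 4 - 3 = 1$)
$l{\left(T,g \right)} = 37 + T + g$
$l{\left(37,Q{\left(3,3 \right)} \right)} P = \left(37 + 37 + \left(3 + 3\right)\right) 1 = \left(37 + 37 + 6\right) 1 = 80 \cdot 1 = 80$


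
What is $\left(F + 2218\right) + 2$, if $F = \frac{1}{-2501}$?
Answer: $\frac{5552219}{2501} \approx 2220.0$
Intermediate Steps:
$F = - \frac{1}{2501} \approx -0.00039984$
$\left(F + 2218\right) + 2 = \left(- \frac{1}{2501} + 2218\right) + 2 = \frac{5547217}{2501} + 2 = \frac{5552219}{2501}$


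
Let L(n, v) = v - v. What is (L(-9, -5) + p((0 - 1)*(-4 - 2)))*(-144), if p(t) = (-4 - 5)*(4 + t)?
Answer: 12960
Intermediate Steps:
p(t) = -36 - 9*t (p(t) = -9*(4 + t) = -36 - 9*t)
L(n, v) = 0
(L(-9, -5) + p((0 - 1)*(-4 - 2)))*(-144) = (0 + (-36 - 9*(0 - 1)*(-4 - 2)))*(-144) = (0 + (-36 - (-9)*(-6)))*(-144) = (0 + (-36 - 9*6))*(-144) = (0 + (-36 - 54))*(-144) = (0 - 90)*(-144) = -90*(-144) = 12960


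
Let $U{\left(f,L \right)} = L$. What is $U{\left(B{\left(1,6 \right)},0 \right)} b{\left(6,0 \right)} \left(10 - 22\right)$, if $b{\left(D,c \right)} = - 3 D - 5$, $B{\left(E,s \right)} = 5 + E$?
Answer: $0$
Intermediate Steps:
$b{\left(D,c \right)} = -5 - 3 D$
$U{\left(B{\left(1,6 \right)},0 \right)} b{\left(6,0 \right)} \left(10 - 22\right) = 0 \left(-5 - 18\right) \left(10 - 22\right) = 0 \left(-5 - 18\right) \left(-12\right) = 0 \left(-23\right) \left(-12\right) = 0 \left(-12\right) = 0$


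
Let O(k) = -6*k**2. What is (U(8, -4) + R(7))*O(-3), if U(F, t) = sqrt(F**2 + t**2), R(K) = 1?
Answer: -54 - 216*sqrt(5) ≈ -536.99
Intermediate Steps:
(U(8, -4) + R(7))*O(-3) = (sqrt(8**2 + (-4)**2) + 1)*(-6*(-3)**2) = (sqrt(64 + 16) + 1)*(-6*9) = (sqrt(80) + 1)*(-54) = (4*sqrt(5) + 1)*(-54) = (1 + 4*sqrt(5))*(-54) = -54 - 216*sqrt(5)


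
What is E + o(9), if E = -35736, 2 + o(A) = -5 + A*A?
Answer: -35662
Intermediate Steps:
o(A) = -7 + A² (o(A) = -2 + (-5 + A*A) = -2 + (-5 + A²) = -7 + A²)
E + o(9) = -35736 + (-7 + 9²) = -35736 + (-7 + 81) = -35736 + 74 = -35662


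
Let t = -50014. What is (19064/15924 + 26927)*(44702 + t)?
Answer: -569452524736/3981 ≈ -1.4304e+8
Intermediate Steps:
(19064/15924 + 26927)*(44702 + t) = (19064/15924 + 26927)*(44702 - 50014) = (19064*(1/15924) + 26927)*(-5312) = (4766/3981 + 26927)*(-5312) = (107201153/3981)*(-5312) = -569452524736/3981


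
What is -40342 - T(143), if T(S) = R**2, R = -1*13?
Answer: -40511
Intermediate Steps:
R = -13
T(S) = 169 (T(S) = (-13)**2 = 169)
-40342 - T(143) = -40342 - 1*169 = -40342 - 169 = -40511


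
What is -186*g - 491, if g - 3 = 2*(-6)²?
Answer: -14441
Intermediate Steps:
g = 75 (g = 3 + 2*(-6)² = 3 + 2*36 = 3 + 72 = 75)
-186*g - 491 = -186*75 - 491 = -13950 - 491 = -14441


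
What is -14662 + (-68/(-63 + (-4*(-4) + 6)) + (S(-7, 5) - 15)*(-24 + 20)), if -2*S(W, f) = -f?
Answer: -599024/41 ≈ -14610.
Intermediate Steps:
S(W, f) = f/2 (S(W, f) = -(-1)*f/2 = f/2)
-14662 + (-68/(-63 + (-4*(-4) + 6)) + (S(-7, 5) - 15)*(-24 + 20)) = -14662 + (-68/(-63 + (-4*(-4) + 6)) + ((½)*5 - 15)*(-24 + 20)) = -14662 + (-68/(-63 + (16 + 6)) + (5/2 - 15)*(-4)) = -14662 + (-68/(-63 + 22) - 25/2*(-4)) = -14662 + (-68/(-41) + 50) = -14662 + (-1/41*(-68) + 50) = -14662 + (68/41 + 50) = -14662 + 2118/41 = -599024/41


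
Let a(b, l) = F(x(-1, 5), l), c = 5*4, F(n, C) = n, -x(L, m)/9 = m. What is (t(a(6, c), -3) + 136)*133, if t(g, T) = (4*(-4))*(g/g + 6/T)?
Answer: 20216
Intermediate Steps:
x(L, m) = -9*m
c = 20
a(b, l) = -45 (a(b, l) = -9*5 = -45)
t(g, T) = -16 - 96/T (t(g, T) = -16*(1 + 6/T) = -16 - 96/T)
(t(a(6, c), -3) + 136)*133 = ((-16 - 96/(-3)) + 136)*133 = ((-16 - 96*(-1/3)) + 136)*133 = ((-16 + 32) + 136)*133 = (16 + 136)*133 = 152*133 = 20216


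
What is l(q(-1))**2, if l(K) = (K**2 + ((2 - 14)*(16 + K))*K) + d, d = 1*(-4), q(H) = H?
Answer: 31329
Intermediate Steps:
d = -4
l(K) = -4 + K**2 + K*(-192 - 12*K) (l(K) = (K**2 + ((2 - 14)*(16 + K))*K) - 4 = (K**2 + (-12*(16 + K))*K) - 4 = (K**2 + (-192 - 12*K)*K) - 4 = (K**2 + K*(-192 - 12*K)) - 4 = -4 + K**2 + K*(-192 - 12*K))
l(q(-1))**2 = (-4 - 192*(-1) - 11*(-1)**2)**2 = (-4 + 192 - 11*1)**2 = (-4 + 192 - 11)**2 = 177**2 = 31329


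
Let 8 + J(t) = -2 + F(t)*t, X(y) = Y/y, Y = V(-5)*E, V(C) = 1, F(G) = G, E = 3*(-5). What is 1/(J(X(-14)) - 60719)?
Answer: -196/11902659 ≈ -1.6467e-5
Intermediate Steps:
E = -15
Y = -15 (Y = 1*(-15) = -15)
X(y) = -15/y
J(t) = -10 + t² (J(t) = -8 + (-2 + t*t) = -8 + (-2 + t²) = -10 + t²)
1/(J(X(-14)) - 60719) = 1/((-10 + (-15/(-14))²) - 60719) = 1/((-10 + (-15*(-1/14))²) - 60719) = 1/((-10 + (15/14)²) - 60719) = 1/((-10 + 225/196) - 60719) = 1/(-1735/196 - 60719) = 1/(-11902659/196) = -196/11902659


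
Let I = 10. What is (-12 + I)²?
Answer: 4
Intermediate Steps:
(-12 + I)² = (-12 + 10)² = (-2)² = 4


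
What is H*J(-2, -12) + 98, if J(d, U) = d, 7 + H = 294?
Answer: -476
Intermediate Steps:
H = 287 (H = -7 + 294 = 287)
H*J(-2, -12) + 98 = 287*(-2) + 98 = -574 + 98 = -476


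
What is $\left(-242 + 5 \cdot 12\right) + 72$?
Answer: $-110$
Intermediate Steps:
$\left(-242 + 5 \cdot 12\right) + 72 = \left(-242 + 60\right) + 72 = -182 + 72 = -110$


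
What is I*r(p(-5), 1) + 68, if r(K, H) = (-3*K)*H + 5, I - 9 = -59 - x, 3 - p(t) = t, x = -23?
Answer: 581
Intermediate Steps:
p(t) = 3 - t
I = -27 (I = 9 + (-59 - 1*(-23)) = 9 + (-59 + 23) = 9 - 36 = -27)
r(K, H) = 5 - 3*H*K (r(K, H) = -3*H*K + 5 = 5 - 3*H*K)
I*r(p(-5), 1) + 68 = -27*(5 - 3*1*(3 - 1*(-5))) + 68 = -27*(5 - 3*1*(3 + 5)) + 68 = -27*(5 - 3*1*8) + 68 = -27*(5 - 24) + 68 = -27*(-19) + 68 = 513 + 68 = 581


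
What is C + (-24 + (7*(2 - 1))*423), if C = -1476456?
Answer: -1473519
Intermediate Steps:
C + (-24 + (7*(2 - 1))*423) = -1476456 + (-24 + (7*(2 - 1))*423) = -1476456 + (-24 + (7*1)*423) = -1476456 + (-24 + 7*423) = -1476456 + (-24 + 2961) = -1476456 + 2937 = -1473519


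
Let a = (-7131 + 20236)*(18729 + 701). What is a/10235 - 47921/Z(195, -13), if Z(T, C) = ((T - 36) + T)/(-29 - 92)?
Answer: 29897223347/724638 ≈ 41258.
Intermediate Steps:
a = 254630150 (a = 13105*19430 = 254630150)
Z(T, C) = 36/121 - 2*T/121 (Z(T, C) = ((-36 + T) + T)/(-121) = (-36 + 2*T)*(-1/121) = 36/121 - 2*T/121)
a/10235 - 47921/Z(195, -13) = 254630150/10235 - 47921/(36/121 - 2/121*195) = 254630150*(1/10235) - 47921/(36/121 - 390/121) = 50926030/2047 - 47921/(-354/121) = 50926030/2047 - 47921*(-121/354) = 50926030/2047 + 5798441/354 = 29897223347/724638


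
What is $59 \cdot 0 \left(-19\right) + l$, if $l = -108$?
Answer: $-108$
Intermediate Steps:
$59 \cdot 0 \left(-19\right) + l = 59 \cdot 0 \left(-19\right) - 108 = 59 \cdot 0 - 108 = 0 - 108 = -108$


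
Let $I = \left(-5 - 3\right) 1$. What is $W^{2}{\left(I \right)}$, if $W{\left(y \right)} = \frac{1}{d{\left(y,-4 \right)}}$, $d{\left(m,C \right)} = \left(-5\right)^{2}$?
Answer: $\frac{1}{625} \approx 0.0016$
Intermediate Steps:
$d{\left(m,C \right)} = 25$
$I = -8$ ($I = \left(-8\right) 1 = -8$)
$W{\left(y \right)} = \frac{1}{25}$
$W^{2}{\left(I \right)} = \left(\frac{1}{25}\right)^{2} = \frac{1}{625}$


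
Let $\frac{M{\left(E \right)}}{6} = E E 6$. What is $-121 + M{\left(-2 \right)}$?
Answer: $23$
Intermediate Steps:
$M{\left(E \right)} = 36 E^{2}$ ($M{\left(E \right)} = 6 E E 6 = 6 E^{2} \cdot 6 = 6 \cdot 6 E^{2} = 36 E^{2}$)
$-121 + M{\left(-2 \right)} = -121 + 36 \left(-2\right)^{2} = -121 + 36 \cdot 4 = -121 + 144 = 23$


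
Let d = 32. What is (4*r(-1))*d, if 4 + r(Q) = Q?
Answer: -640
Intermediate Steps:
r(Q) = -4 + Q
(4*r(-1))*d = (4*(-4 - 1))*32 = (4*(-5))*32 = -20*32 = -640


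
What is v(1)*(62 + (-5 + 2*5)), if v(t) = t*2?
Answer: 134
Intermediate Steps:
v(t) = 2*t
v(1)*(62 + (-5 + 2*5)) = (2*1)*(62 + (-5 + 2*5)) = 2*(62 + (-5 + 10)) = 2*(62 + 5) = 2*67 = 134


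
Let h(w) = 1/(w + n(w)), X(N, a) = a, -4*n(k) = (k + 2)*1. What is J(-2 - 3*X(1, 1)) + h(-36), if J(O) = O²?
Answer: 1373/55 ≈ 24.964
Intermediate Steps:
n(k) = -½ - k/4 (n(k) = -(k + 2)/4 = -(2 + k)/4 = -½ - k/4)
h(w) = 1/(-½ + 3*w/4) (h(w) = 1/(w + (-½ - w/4)) = 1/(-½ + 3*w/4))
J(-2 - 3*X(1, 1)) + h(-36) = (-2 - 3*1)² + 4/(-2 + 3*(-36)) = (-2 - 3)² + 4/(-2 - 108) = (-5)² + 4/(-110) = 25 + 4*(-1/110) = 25 - 2/55 = 1373/55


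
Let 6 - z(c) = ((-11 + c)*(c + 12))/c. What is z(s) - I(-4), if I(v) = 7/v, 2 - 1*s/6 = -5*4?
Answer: -497/4 ≈ -124.25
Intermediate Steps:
s = 132 (s = 12 - (-30)*4 = 12 - 6*(-20) = 12 + 120 = 132)
z(c) = 6 - (-11 + c)*(12 + c)/c (z(c) = 6 - (-11 + c)*(c + 12)/c = 6 - (-11 + c)*(12 + c)/c)
z(s) - I(-4) = (5 - 1*132 + 132/132) - 7/(-4) = (5 - 132 + 132*(1/132)) - 7*(-1)/4 = (5 - 132 + 1) - 1*(-7/4) = -126 + 7/4 = -497/4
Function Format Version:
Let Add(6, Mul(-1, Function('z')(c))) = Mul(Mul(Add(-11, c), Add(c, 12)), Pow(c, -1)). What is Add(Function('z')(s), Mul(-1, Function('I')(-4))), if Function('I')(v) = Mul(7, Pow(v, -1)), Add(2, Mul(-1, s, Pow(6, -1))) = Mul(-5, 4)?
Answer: Rational(-497, 4) ≈ -124.25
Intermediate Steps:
s = 132 (s = Add(12, Mul(-6, Mul(-5, 4))) = Add(12, Mul(-6, -20)) = Add(12, 120) = 132)
Function('z')(c) = Add(6, Mul(-1, Pow(c, -1), Add(-11, c), Add(12, c))) (Function('z')(c) = Add(6, Mul(-1, Mul(Mul(Add(-11, c), Add(c, 12)), Pow(c, -1)))) = Add(6, Mul(-1, Mul(Mul(Add(-11, c), Add(12, c)), Pow(c, -1)))) = Add(6, Mul(-1, Mul(Pow(c, -1), Add(-11, c), Add(12, c)))) = Add(6, Mul(-1, Pow(c, -1), Add(-11, c), Add(12, c))))
Add(Function('z')(s), Mul(-1, Function('I')(-4))) = Add(Add(5, Mul(-1, 132), Mul(132, Pow(132, -1))), Mul(-1, Mul(7, Pow(-4, -1)))) = Add(Add(5, -132, Mul(132, Rational(1, 132))), Mul(-1, Mul(7, Rational(-1, 4)))) = Add(Add(5, -132, 1), Mul(-1, Rational(-7, 4))) = Add(-126, Rational(7, 4)) = Rational(-497, 4)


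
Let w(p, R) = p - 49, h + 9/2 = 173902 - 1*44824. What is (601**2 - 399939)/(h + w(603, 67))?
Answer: -77476/259255 ≈ -0.29884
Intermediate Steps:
h = 258147/2 (h = -9/2 + (173902 - 1*44824) = -9/2 + (173902 - 44824) = -9/2 + 129078 = 258147/2 ≈ 1.2907e+5)
w(p, R) = -49 + p
(601**2 - 399939)/(h + w(603, 67)) = (601**2 - 399939)/(258147/2 + (-49 + 603)) = (361201 - 399939)/(258147/2 + 554) = -38738/259255/2 = -38738*2/259255 = -77476/259255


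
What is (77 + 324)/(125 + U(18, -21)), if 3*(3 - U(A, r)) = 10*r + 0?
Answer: 401/198 ≈ 2.0253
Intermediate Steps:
U(A, r) = 3 - 10*r/3 (U(A, r) = 3 - (10*r + 0)/3 = 3 - 10*r/3)
(77 + 324)/(125 + U(18, -21)) = (77 + 324)/(125 + (3 - 10/3*(-21))) = 401/(125 + (3 + 70)) = 401/(125 + 73) = 401/198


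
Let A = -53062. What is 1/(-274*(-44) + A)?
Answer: -1/41006 ≈ -2.4387e-5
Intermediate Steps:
1/(-274*(-44) + A) = 1/(-274*(-44) - 53062) = 1/(12056 - 53062) = 1/(-41006) = -1/41006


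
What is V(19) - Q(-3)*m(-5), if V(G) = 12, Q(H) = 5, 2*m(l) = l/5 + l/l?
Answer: 12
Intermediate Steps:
m(l) = ½ + l/10 (m(l) = (l/5 + l/l)/2 = (l*(⅕) + 1)/2 = (l/5 + 1)/2 = (1 + l/5)/2 = ½ + l/10)
V(19) - Q(-3)*m(-5) = 12 - 5*(½ + (⅒)*(-5)) = 12 - 5*(½ - ½) = 12 - 5*0 = 12 - 1*0 = 12 + 0 = 12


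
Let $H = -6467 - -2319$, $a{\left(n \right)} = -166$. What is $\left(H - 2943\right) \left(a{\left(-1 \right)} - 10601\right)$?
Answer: $76348797$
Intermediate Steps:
$H = -4148$ ($H = -6467 + 2319 = -4148$)
$\left(H - 2943\right) \left(a{\left(-1 \right)} - 10601\right) = \left(-4148 - 2943\right) \left(-166 - 10601\right) = \left(-4148 + \left(-10994 + 8051\right)\right) \left(-10767\right) = \left(-4148 - 2943\right) \left(-10767\right) = \left(-7091\right) \left(-10767\right) = 76348797$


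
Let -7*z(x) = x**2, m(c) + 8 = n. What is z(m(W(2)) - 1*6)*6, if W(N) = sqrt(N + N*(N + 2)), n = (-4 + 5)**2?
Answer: -1014/7 ≈ -144.86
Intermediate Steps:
n = 1 (n = 1**2 = 1)
W(N) = sqrt(N + N*(2 + N))
m(c) = -7 (m(c) = -8 + 1 = -7)
z(x) = -x**2/7
z(m(W(2)) - 1*6)*6 = -(-7 - 1*6)**2/7*6 = -(-7 - 6)**2/7*6 = -1/7*(-13)**2*6 = -1/7*169*6 = -169/7*6 = -1014/7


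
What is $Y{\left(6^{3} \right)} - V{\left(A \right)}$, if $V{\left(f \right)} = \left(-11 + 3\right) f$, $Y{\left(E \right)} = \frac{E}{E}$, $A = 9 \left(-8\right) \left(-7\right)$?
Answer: $4033$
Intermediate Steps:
$A = 504$ ($A = \left(-72\right) \left(-7\right) = 504$)
$Y{\left(E \right)} = 1$
$V{\left(f \right)} = - 8 f$
$Y{\left(6^{3} \right)} - V{\left(A \right)} = 1 - \left(-8\right) 504 = 1 - -4032 = 1 + 4032 = 4033$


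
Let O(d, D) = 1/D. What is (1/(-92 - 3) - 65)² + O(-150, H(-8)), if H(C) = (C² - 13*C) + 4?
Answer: 6560600897/1552300 ≈ 4226.4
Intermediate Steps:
H(C) = 4 + C² - 13*C
(1/(-92 - 3) - 65)² + O(-150, H(-8)) = (1/(-92 - 3) - 65)² + 1/(4 + (-8)² - 13*(-8)) = (1/(-95) - 65)² + 1/(4 + 64 + 104) = (-1/95 - 65)² + 1/172 = (-6176/95)² + 1/172 = 38142976/9025 + 1/172 = 6560600897/1552300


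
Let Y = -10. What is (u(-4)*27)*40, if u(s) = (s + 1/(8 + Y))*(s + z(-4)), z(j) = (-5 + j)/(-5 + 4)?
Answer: -24300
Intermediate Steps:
z(j) = 5 - j (z(j) = (-5 + j)/(-1) = (-5 + j)*(-1) = 5 - j)
u(s) = (9 + s)*(-½ + s) (u(s) = (s + 1/(8 - 10))*(s + (5 - 1*(-4))) = (s + 1/(-2))*(s + (5 + 4)) = (s - ½)*(s + 9) = (-½ + s)*(9 + s) = (9 + s)*(-½ + s))
(u(-4)*27)*40 = ((-9/2 + (-4)² + (17/2)*(-4))*27)*40 = ((-9/2 + 16 - 34)*27)*40 = -45/2*27*40 = -1215/2*40 = -24300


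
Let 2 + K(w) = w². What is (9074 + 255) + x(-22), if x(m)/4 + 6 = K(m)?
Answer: 11233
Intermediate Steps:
K(w) = -2 + w²
x(m) = -32 + 4*m² (x(m) = -24 + 4*(-2 + m²) = -24 + (-8 + 4*m²) = -32 + 4*m²)
(9074 + 255) + x(-22) = (9074 + 255) + (-32 + 4*(-22)²) = 9329 + (-32 + 4*484) = 9329 + (-32 + 1936) = 9329 + 1904 = 11233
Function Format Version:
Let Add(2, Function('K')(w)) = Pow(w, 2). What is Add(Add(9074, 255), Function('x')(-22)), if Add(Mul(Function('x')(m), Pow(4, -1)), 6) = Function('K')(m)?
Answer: 11233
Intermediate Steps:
Function('K')(w) = Add(-2, Pow(w, 2))
Function('x')(m) = Add(-32, Mul(4, Pow(m, 2))) (Function('x')(m) = Add(-24, Mul(4, Add(-2, Pow(m, 2)))) = Add(-24, Add(-8, Mul(4, Pow(m, 2)))) = Add(-32, Mul(4, Pow(m, 2))))
Add(Add(9074, 255), Function('x')(-22)) = Add(Add(9074, 255), Add(-32, Mul(4, Pow(-22, 2)))) = Add(9329, Add(-32, Mul(4, 484))) = Add(9329, Add(-32, 1936)) = Add(9329, 1904) = 11233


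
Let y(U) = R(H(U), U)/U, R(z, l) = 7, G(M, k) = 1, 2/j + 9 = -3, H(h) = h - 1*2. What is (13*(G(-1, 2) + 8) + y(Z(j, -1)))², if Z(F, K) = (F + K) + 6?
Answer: 11799225/841 ≈ 14030.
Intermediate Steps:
H(h) = -2 + h (H(h) = h - 2 = -2 + h)
j = -⅙ (j = 2/(-9 - 3) = 2/(-12) = 2*(-1/12) = -⅙ ≈ -0.16667)
Z(F, K) = 6 + F + K
y(U) = 7/U
(13*(G(-1, 2) + 8) + y(Z(j, -1)))² = (13*(1 + 8) + 7/(6 - ⅙ - 1))² = (13*9 + 7/(29/6))² = (117 + 7*(6/29))² = (117 + 42/29)² = (3435/29)² = 11799225/841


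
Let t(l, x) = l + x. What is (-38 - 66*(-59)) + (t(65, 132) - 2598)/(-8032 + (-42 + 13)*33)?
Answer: 34663985/8989 ≈ 3856.3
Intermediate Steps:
(-38 - 66*(-59)) + (t(65, 132) - 2598)/(-8032 + (-42 + 13)*33) = (-38 - 66*(-59)) + ((65 + 132) - 2598)/(-8032 + (-42 + 13)*33) = (-38 + 3894) + (197 - 2598)/(-8032 - 29*33) = 3856 - 2401/(-8032 - 957) = 3856 - 2401/(-8989) = 3856 - 2401*(-1/8989) = 3856 + 2401/8989 = 34663985/8989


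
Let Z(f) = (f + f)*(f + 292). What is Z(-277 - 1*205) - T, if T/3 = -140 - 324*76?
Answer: 257452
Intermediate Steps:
Z(f) = 2*f*(292 + f) (Z(f) = (2*f)*(292 + f) = 2*f*(292 + f))
T = -74292 (T = 3*(-140 - 324*76) = 3*(-140 - 24624) = 3*(-24764) = -74292)
Z(-277 - 1*205) - T = 2*(-277 - 1*205)*(292 + (-277 - 1*205)) - 1*(-74292) = 2*(-277 - 205)*(292 + (-277 - 205)) + 74292 = 2*(-482)*(292 - 482) + 74292 = 2*(-482)*(-190) + 74292 = 183160 + 74292 = 257452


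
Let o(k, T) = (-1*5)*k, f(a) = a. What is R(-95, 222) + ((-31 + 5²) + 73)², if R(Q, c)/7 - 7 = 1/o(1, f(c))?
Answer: 22683/5 ≈ 4536.6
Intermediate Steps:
o(k, T) = -5*k
R(Q, c) = 238/5 (R(Q, c) = 49 + 7/((-5*1)) = 49 + 7/(-5) = 49 + 7*(-⅕) = 49 - 7/5 = 238/5)
R(-95, 222) + ((-31 + 5²) + 73)² = 238/5 + ((-31 + 5²) + 73)² = 238/5 + ((-31 + 25) + 73)² = 238/5 + (-6 + 73)² = 238/5 + 67² = 238/5 + 4489 = 22683/5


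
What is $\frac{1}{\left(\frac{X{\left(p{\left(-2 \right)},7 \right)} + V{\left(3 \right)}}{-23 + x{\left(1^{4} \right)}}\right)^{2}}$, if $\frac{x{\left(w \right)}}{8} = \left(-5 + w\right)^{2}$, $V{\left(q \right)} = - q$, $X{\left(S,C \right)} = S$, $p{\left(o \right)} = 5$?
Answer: $\frac{11025}{4} \approx 2756.3$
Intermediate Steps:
$x{\left(w \right)} = 8 \left(-5 + w\right)^{2}$
$\frac{1}{\left(\frac{X{\left(p{\left(-2 \right)},7 \right)} + V{\left(3 \right)}}{-23 + x{\left(1^{4} \right)}}\right)^{2}} = \frac{1}{\left(\frac{5 - 3}{-23 + 8 \left(-5 + 1^{4}\right)^{2}}\right)^{2}} = \frac{1}{\left(\frac{5 - 3}{-23 + 8 \left(-5 + 1\right)^{2}}\right)^{2}} = \frac{1}{\left(\frac{2}{-23 + 8 \left(-4\right)^{2}}\right)^{2}} = \frac{1}{\left(\frac{2}{-23 + 8 \cdot 16}\right)^{2}} = \frac{1}{\left(\frac{2}{-23 + 128}\right)^{2}} = \frac{1}{\left(\frac{2}{105}\right)^{2}} = \frac{1}{\frac{4}{11025}} = \frac{11025}{4}$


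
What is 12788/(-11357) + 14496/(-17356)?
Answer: -96644900/49278023 ≈ -1.9612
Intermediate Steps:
12788/(-11357) + 14496/(-17356) = 12788*(-1/11357) + 14496*(-1/17356) = -12788/11357 - 3624/4339 = -96644900/49278023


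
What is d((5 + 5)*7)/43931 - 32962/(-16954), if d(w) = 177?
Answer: 725527240/372403087 ≈ 1.9482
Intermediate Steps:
d((5 + 5)*7)/43931 - 32962/(-16954) = 177/43931 - 32962/(-16954) = 177*(1/43931) - 32962*(-1/16954) = 177/43931 + 16481/8477 = 725527240/372403087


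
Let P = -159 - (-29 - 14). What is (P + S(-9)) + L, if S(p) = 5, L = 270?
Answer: 159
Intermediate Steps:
P = -116 (P = -159 - 1*(-43) = -159 + 43 = -116)
(P + S(-9)) + L = (-116 + 5) + 270 = -111 + 270 = 159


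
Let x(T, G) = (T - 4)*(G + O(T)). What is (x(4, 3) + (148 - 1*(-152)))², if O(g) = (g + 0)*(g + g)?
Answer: 90000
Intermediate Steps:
O(g) = 2*g² (O(g) = g*(2*g) = 2*g²)
x(T, G) = (-4 + T)*(G + 2*T²) (x(T, G) = (T - 4)*(G + 2*T²) = (-4 + T)*(G + 2*T²))
(x(4, 3) + (148 - 1*(-152)))² = ((-8*4² - 4*3 + 2*4³ + 3*4) + (148 - 1*(-152)))² = ((-8*16 - 12 + 2*64 + 12) + (148 + 152))² = ((-128 - 12 + 128 + 12) + 300)² = (0 + 300)² = 300² = 90000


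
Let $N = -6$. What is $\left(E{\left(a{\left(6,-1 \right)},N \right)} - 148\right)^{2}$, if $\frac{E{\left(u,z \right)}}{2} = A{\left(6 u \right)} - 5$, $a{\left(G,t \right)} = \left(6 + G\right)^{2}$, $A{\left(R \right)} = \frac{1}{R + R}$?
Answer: $\frac{18635253121}{746496} \approx 24964.0$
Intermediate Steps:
$A{\left(R \right)} = \frac{1}{2 R}$
$E{\left(u,z \right)} = -10 + \frac{1}{6 u}$ ($E{\left(u,z \right)} = 2 \left(\frac{1}{2 \cdot 6 u} - 5\right) = 2 \left(\frac{\frac{1}{6} \frac{1}{u}}{2} - 5\right) = 2 \left(\frac{1}{12 u} - 5\right) = 2 \left(-5 + \frac{1}{12 u}\right) = -10 + \frac{1}{6 u}$)
$\left(E{\left(a{\left(6,-1 \right)},N \right)} - 148\right)^{2} = \left(\left(-10 + \frac{1}{6 \left(6 + 6\right)^{2}}\right) - 148\right)^{2} = \left(\left(-10 + \frac{1}{6 \cdot 12^{2}}\right) - 148\right)^{2} = \left(\left(-10 + \frac{1}{6 \cdot 144}\right) - 148\right)^{2} = \left(\left(-10 + \frac{1}{6} \cdot \frac{1}{144}\right) - 148\right)^{2} = \left(\left(-10 + \frac{1}{864}\right) - 148\right)^{2} = \left(- \frac{8639}{864} - 148\right)^{2} = \left(- \frac{136511}{864}\right)^{2} = \frac{18635253121}{746496}$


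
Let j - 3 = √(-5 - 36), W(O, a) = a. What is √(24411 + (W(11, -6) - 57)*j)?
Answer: √(24222 - 63*I*√41) ≈ 155.64 - 1.296*I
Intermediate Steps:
j = 3 + I*√41 (j = 3 + √(-5 - 36) = 3 + √(-41) = 3 + I*√41 ≈ 3.0 + 6.4031*I)
√(24411 + (W(11, -6) - 57)*j) = √(24411 + (-6 - 57)*(3 + I*√41)) = √(24411 - 63*(3 + I*√41)) = √(24411 + (-189 - 63*I*√41)) = √(24222 - 63*I*√41)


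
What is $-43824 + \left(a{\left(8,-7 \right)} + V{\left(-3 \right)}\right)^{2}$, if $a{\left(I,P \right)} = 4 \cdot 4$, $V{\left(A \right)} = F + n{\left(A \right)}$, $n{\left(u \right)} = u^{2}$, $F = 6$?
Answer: $-42863$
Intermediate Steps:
$V{\left(A \right)} = 6 + A^{2}$
$a{\left(I,P \right)} = 16$
$-43824 + \left(a{\left(8,-7 \right)} + V{\left(-3 \right)}\right)^{2} = -43824 + \left(16 + \left(6 + \left(-3\right)^{2}\right)\right)^{2} = -43824 + \left(16 + \left(6 + 9\right)\right)^{2} = -43824 + \left(16 + 15\right)^{2} = -43824 + 31^{2} = -43824 + 961 = -42863$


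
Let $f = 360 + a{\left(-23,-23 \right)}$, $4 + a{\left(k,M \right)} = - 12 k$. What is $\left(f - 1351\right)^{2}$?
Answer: $516961$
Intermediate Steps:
$a{\left(k,M \right)} = -4 - 12 k$
$f = 632$ ($f = 360 - -272 = 360 + \left(-4 + 276\right) = 360 + 272 = 632$)
$\left(f - 1351\right)^{2} = \left(632 - 1351\right)^{2} = \left(-719\right)^{2} = 516961$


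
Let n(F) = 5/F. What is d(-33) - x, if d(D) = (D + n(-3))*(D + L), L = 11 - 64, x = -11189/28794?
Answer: 28618567/9598 ≈ 2981.7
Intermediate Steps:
x = -11189/28794 (x = -11189*1/28794 = -11189/28794 ≈ -0.38859)
L = -53
d(D) = (-53 + D)*(-5/3 + D) (d(D) = (D + 5/(-3))*(D - 53) = (D + 5*(-1/3))*(-53 + D) = (D - 5/3)*(-53 + D) = (-5/3 + D)*(-53 + D) = (-53 + D)*(-5/3 + D))
d(-33) - x = (265/3 + (-33)**2 - 164/3*(-33)) - 1*(-11189/28794) = (265/3 + 1089 + 1804) + 11189/28794 = 8944/3 + 11189/28794 = 28618567/9598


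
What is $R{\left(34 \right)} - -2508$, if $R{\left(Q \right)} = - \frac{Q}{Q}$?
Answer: $2507$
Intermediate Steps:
$R{\left(Q \right)} = -1$ ($R{\left(Q \right)} = \left(-1\right) 1 = -1$)
$R{\left(34 \right)} - -2508 = -1 - -2508 = -1 + 2508 = 2507$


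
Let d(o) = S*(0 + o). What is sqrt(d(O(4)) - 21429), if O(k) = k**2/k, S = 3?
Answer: 11*I*sqrt(177) ≈ 146.35*I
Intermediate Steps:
O(k) = k
d(o) = 3*o (d(o) = 3*(0 + o) = 3*o)
sqrt(d(O(4)) - 21429) = sqrt(3*4 - 21429) = sqrt(12 - 21429) = sqrt(-21417) = 11*I*sqrt(177)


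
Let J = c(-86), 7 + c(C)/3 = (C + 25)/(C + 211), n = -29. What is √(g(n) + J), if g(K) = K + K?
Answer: I*√50290/25 ≈ 8.9702*I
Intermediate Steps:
g(K) = 2*K
c(C) = -21 + 3*(25 + C)/(211 + C) (c(C) = -21 + 3*((C + 25)/(C + 211)) = -21 + 3*((25 + C)/(211 + C)) = -21 + 3*(25 + C)/(211 + C))
J = -2808/125 (J = 18*(-242 - 1*(-86))/(211 - 86) = 18*(-242 + 86)/125 = 18*(1/125)*(-156) = -2808/125 ≈ -22.464)
√(g(n) + J) = √(2*(-29) - 2808/125) = √(-58 - 2808/125) = √(-10058/125) = I*√50290/25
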